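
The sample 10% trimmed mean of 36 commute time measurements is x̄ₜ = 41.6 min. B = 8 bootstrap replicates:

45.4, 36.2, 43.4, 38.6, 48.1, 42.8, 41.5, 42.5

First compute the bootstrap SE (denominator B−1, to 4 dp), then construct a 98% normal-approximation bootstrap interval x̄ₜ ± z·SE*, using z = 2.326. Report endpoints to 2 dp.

Mean of replicates = 42.3125; sum of squared deviations = 96.2887; SE* = √(96.2887/7) = 3.7088
Margin = 2.326 × 3.7088 = 8.627
Interval: 41.6 ± 8.627

(32.97, 50.23)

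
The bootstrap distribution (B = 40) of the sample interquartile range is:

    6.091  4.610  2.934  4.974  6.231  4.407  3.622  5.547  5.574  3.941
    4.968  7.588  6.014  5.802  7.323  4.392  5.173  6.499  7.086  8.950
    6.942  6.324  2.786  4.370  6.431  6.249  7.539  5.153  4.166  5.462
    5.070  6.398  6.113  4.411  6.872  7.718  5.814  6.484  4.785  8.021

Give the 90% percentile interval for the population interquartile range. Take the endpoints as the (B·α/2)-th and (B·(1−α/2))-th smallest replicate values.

Sorted replicates: 2.786, 2.934, 3.622, 3.941, 4.166, 4.370, 4.392, 4.407, 4.411, 4.610, 4.785, 4.968, 4.974, 5.070, 5.153, 5.173, 5.462, 5.547, 5.574, 5.802, 5.814, 6.014, 6.091, 6.113, 6.231, 6.249, 6.324, 6.398, 6.431, 6.484, 6.499, 6.872, 6.942, 7.086, 7.323, 7.539, 7.588, 7.718, 8.021, 8.950
α = 0.10; lower rank = 40 × 0.050 = 2; upper rank = 40 × 0.950 = 38.
The 2nd smallest replicate is 2.934; the 38th is 7.718.

(2.934, 7.718)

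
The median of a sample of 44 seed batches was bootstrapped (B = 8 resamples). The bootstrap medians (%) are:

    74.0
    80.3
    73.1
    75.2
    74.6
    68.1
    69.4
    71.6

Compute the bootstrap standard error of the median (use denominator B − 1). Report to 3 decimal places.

Bootstrap SE is the standard deviation of the 8 replicate medians.
Mean of replicates: (74.0 + 80.3 + 73.1 + 75.2 + 74.6 + 68.1 + 69.4 + 71.6) / 8 = 586.3000 / 8 = 73.2875
Sum of squared deviations: (+0.7125)² + (+7.0125)² + (−0.1875)² + (+1.9125)² + (+1.3125)² + (−5.1875)² + (−3.8875)² + (−1.6875)² = 99.9688
Variance = 99.9688 / 7 = 14.2812
SE* = √14.2812

SE* = 3.779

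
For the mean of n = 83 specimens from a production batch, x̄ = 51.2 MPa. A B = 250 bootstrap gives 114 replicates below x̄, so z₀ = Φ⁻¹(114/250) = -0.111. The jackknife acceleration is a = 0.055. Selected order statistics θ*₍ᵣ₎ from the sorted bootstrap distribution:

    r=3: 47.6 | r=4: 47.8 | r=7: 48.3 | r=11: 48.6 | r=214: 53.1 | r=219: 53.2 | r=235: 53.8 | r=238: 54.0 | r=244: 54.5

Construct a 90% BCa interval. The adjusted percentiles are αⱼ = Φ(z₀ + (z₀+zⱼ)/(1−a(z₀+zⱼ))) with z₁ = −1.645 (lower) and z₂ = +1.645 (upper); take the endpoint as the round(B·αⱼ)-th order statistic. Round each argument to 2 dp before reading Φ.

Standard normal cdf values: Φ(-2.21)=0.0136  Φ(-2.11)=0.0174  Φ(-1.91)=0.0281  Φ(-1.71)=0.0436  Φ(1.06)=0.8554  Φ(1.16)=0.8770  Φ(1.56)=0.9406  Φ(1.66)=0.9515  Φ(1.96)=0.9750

(48.6, 53.8)

Lower: z₀ + z₁ = -0.111 + (-1.645) = -1.756; 1 − a(z₀+z₁) = 1 − (0.055)(-1.756) = 1.0966; argument = -0.111 + (-1.756)/1.0966 = -1.7123 → -1.71.
α₁ = Φ(-1.71) = 0.0436; rank = round(250 × 0.0436) = 11; θ*₍11₎ = 48.6.
Upper: z₀ + z₂ = 1.534; 1 − a(z₀+z₂) = 0.9156; argument = 1.5643 → 1.56; α₂ = 0.9406; rank = 235; θ*₍235₎ = 53.8.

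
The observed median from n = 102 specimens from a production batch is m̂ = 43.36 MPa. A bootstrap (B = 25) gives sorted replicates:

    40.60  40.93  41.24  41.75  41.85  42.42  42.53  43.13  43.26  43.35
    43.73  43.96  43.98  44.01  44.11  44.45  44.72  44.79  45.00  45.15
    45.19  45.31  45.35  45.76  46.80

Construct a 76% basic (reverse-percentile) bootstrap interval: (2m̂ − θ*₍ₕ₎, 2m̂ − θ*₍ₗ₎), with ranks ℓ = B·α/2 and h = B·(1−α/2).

(41.41, 45.48)

Percentile endpoints at ranks 3 and 22: θ*₍3₎ = 41.24, θ*₍22₎ = 45.31.
Basic interval reflects these around m̂:
  lower = 2 × 43.36 − 45.31 = 41.41
  upper = 2 × 43.36 − 41.24 = 45.48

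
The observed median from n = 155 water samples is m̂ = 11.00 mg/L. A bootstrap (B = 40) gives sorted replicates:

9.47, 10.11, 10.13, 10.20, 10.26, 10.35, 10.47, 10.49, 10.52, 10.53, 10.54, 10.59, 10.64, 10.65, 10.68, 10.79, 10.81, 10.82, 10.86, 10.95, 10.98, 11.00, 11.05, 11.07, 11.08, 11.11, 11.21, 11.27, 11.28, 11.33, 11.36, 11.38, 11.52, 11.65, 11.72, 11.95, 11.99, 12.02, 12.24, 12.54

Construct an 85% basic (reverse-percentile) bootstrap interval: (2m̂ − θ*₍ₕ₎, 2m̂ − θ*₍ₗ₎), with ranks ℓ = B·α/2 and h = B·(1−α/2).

(10.01, 11.87)

Percentile endpoints at ranks 3 and 37: θ*₍3₎ = 10.13, θ*₍37₎ = 11.99.
Basic interval reflects these around m̂:
  lower = 2 × 11.00 − 11.99 = 10.01
  upper = 2 × 11.00 − 10.13 = 11.87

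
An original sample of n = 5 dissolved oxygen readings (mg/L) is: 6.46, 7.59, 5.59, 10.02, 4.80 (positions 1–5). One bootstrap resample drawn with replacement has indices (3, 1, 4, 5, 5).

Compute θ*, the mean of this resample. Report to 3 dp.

θ* = 6.334

Resample values: 5.59, 6.46, 10.02, 4.80, 4.80.
Mean = (5.59 + 6.46 + 10.02 + 4.80 + 4.80) / 5 = 31.670 / 5 = 6.334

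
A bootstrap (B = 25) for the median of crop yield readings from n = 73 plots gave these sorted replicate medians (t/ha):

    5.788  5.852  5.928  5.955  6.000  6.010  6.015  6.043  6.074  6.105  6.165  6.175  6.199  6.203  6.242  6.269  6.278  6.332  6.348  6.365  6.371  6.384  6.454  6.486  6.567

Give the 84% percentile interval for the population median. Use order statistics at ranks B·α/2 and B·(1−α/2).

(5.852, 6.454)

α = 0.16; lower rank = 25 × 0.080 = 2; upper rank = 25 × 0.920 = 23.
The 2nd smallest replicate is 5.852; the 23rd is 6.454.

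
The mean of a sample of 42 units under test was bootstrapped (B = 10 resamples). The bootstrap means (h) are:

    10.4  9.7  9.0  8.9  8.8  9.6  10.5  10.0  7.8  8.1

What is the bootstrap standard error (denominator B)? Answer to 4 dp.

Bootstrap SE is the standard deviation of the 10 replicate means.
Mean of replicates: (10.4 + 9.7 + 9.0 + 8.9 + 8.8 + 9.6 + 10.5 + 10.0 + 7.8 + 8.1) / 10 = 92.80000 / 10 = 9.28000
Sum of squared deviations: (+1.12000)² + (+0.42000)² + (−0.28000)² + (−0.38000)² + (−0.48000)² + (+0.32000)² + (+1.22000)² + (+0.72000)² + (−1.48000)² + (−1.18000)² = 7.57600
Variance = 7.57600 / 10 = 0.75760
SE* = √0.75760

SE* = 0.8704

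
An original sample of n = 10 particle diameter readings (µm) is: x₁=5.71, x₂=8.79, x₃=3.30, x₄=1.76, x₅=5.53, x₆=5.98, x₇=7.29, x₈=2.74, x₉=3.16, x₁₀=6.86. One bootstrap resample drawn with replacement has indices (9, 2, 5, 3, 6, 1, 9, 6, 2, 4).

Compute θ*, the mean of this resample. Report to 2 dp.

Resample values: 3.16, 8.79, 5.53, 3.30, 5.98, 5.71, 3.16, 5.98, 8.79, 1.76.
Mean = (3.16 + 8.79 + 5.53 + 3.30 + 5.98 + 5.71 + 3.16 + 5.98 + 8.79 + 1.76) / 10 = 52.160 / 10 = 5.22

θ* = 5.22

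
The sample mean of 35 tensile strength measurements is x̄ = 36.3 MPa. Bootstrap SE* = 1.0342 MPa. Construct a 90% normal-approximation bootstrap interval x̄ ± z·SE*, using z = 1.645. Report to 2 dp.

(34.60, 38.00)

Margin = 1.645 × 1.0342 = 1.701
Interval: 36.3 ± 1.701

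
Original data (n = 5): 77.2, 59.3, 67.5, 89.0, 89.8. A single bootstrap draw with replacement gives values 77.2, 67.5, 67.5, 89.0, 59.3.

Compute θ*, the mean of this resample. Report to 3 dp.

θ* = 72.100

Mean = (77.2 + 67.5 + 67.5 + 89.0 + 59.3) / 5 = 360.50 / 5 = 72.100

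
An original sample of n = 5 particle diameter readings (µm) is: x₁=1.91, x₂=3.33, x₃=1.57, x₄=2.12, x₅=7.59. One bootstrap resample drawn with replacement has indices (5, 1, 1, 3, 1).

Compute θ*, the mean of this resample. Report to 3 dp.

θ* = 2.978

Resample values: 7.59, 1.91, 1.91, 1.57, 1.91.
Mean = (7.59 + 1.91 + 1.91 + 1.57 + 1.91) / 5 = 14.890 / 5 = 2.978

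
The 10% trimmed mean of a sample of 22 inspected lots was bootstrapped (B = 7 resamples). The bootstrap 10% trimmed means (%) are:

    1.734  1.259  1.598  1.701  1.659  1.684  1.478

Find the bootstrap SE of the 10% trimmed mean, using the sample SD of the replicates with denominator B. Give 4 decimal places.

Bootstrap SE is the standard deviation of the 7 replicate 10% trimmed means.
Mean of replicates: (1.734 + 1.259 + 1.598 + 1.701 + 1.659 + 1.684 + 1.478) / 7 = 11.11300 / 7 = 1.58757
Sum of squared deviations: (+0.14643)² + (−0.32857)² + (+0.01043)² + (+0.11343)² + (+0.07143)² + (+0.09643)² + (−0.10957)² = 0.16878
Variance = 0.16878 / 7 = 0.02411
SE* = √0.02411

SE* = 0.1553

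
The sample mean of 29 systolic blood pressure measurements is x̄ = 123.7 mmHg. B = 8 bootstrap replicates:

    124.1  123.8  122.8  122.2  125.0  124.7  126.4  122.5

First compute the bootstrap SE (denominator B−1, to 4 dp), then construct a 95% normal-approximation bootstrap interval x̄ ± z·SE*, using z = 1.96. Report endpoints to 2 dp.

(120.91, 126.49)

Mean of replicates = 123.9375; sum of squared deviations = 14.1988; SE* = √(14.1988/7) = 1.4242
Margin = 1.96 × 1.4242 = 2.791
Interval: 123.7 ± 2.791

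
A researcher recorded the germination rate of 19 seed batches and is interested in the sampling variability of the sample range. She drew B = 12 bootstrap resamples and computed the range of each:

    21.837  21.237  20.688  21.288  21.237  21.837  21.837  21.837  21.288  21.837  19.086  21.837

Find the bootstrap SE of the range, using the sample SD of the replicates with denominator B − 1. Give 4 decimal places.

SE* = 0.7983

Bootstrap SE is the standard deviation of the 12 replicate ranges.
Mean of replicates: (21.837 + 21.237 + 20.688 + 21.288 + 21.237 + 21.837 + 21.837 + 21.837 + 21.288 + 21.837 + 19.086 + 21.837) / 12 = 255.84600 / 12 = 21.32050
Sum of squared deviations: (+0.51650)² + (−0.08350)² + (−0.63250)² + (−0.03250)² + (−0.08350)² + (+0.51650)² + (+0.51650)² + (+0.51650)² + (−0.03250)² + (+0.51650)² + (−2.23450)² + (+0.51650)² = 7.00974
Variance = 7.00974 / 11 = 0.63725
SE* = √0.63725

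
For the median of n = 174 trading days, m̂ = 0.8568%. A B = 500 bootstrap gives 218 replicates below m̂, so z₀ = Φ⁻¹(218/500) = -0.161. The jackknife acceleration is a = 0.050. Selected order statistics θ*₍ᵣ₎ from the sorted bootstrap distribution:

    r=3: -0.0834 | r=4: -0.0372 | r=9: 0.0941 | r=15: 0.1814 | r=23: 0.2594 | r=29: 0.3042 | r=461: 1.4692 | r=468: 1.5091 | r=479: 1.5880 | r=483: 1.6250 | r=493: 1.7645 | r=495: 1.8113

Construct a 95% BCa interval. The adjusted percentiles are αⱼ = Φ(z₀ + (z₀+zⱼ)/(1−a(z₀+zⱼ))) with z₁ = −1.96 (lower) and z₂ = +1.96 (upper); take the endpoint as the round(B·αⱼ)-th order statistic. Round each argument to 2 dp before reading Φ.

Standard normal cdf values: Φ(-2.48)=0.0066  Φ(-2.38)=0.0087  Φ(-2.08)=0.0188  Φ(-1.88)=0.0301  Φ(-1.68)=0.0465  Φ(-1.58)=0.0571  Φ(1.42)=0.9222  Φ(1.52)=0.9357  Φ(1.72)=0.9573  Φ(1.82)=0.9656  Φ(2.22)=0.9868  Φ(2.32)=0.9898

Lower: z₀ + z₁ = -0.161 + (-1.960) = -2.121; 1 − a(z₀+z₁) = 1 − (0.050)(-2.121) = 1.1060; argument = -0.161 + (-2.121)/1.1060 = -2.0786 → -2.08.
α₁ = Φ(-2.08) = 0.0188; rank = round(500 × 0.0188) = 9; θ*₍9₎ = 0.0941.
Upper: z₀ + z₂ = 1.799; 1 − a(z₀+z₂) = 0.9101; argument = 1.8158 → 1.82; α₂ = 0.9656; rank = 483; θ*₍483₎ = 1.6250.

(0.0941, 1.6250)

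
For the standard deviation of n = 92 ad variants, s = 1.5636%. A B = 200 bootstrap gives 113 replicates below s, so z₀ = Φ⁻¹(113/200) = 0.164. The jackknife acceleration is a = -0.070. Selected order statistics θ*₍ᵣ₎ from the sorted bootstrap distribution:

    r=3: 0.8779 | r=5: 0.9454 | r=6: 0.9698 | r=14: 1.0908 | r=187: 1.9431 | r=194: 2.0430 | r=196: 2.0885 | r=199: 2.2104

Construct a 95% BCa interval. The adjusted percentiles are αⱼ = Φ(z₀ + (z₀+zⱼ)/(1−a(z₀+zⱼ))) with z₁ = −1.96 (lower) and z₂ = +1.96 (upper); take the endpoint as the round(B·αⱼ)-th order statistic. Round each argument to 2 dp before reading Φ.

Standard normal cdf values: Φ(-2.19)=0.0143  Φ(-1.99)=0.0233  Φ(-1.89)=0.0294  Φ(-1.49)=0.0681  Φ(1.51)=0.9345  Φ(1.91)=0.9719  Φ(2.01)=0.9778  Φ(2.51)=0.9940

Lower: z₀ + z₁ = 0.164 + (-1.960) = -1.796; 1 − a(z₀+z₁) = 1 − (-0.070)(-1.796) = 0.8743; argument = 0.164 + (-1.796)/0.8743 = -1.8903 → -1.89.
α₁ = Φ(-1.89) = 0.0294; rank = round(200 × 0.0294) = 6; θ*₍6₎ = 0.9698.
Upper: z₀ + z₂ = 2.124; 1 − a(z₀+z₂) = 1.1487; argument = 2.0131 → 2.01; α₂ = 0.9778; rank = 196; θ*₍196₎ = 2.0885.

(0.9698, 2.0885)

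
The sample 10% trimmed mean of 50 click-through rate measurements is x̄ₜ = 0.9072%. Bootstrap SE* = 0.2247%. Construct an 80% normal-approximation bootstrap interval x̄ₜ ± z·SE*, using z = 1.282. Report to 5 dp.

Margin = 1.282 × 0.2247 = 0.288065
Interval: 0.9072 ± 0.288065

(0.61913, 1.19527)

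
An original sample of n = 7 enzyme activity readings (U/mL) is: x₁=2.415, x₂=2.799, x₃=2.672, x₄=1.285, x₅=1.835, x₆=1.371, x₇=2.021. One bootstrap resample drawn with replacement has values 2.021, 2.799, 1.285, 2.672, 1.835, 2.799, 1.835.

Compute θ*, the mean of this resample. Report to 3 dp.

Mean = (2.021 + 2.799 + 1.285 + 2.672 + 1.835 + 2.799 + 1.835) / 7 = 15.2460 / 7 = 2.178

θ* = 2.178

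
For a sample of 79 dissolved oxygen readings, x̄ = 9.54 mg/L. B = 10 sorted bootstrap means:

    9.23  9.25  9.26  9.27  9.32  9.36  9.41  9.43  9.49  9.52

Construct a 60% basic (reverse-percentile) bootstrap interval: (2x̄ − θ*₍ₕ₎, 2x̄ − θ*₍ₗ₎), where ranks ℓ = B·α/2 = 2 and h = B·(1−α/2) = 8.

Percentile endpoints at ranks 2 and 8: θ*₍2₎ = 9.25, θ*₍8₎ = 9.43.
Basic interval reflects these around x̄:
  lower = 2 × 9.54 − 9.43 = 9.65
  upper = 2 × 9.54 − 9.25 = 9.83

(9.65, 9.83)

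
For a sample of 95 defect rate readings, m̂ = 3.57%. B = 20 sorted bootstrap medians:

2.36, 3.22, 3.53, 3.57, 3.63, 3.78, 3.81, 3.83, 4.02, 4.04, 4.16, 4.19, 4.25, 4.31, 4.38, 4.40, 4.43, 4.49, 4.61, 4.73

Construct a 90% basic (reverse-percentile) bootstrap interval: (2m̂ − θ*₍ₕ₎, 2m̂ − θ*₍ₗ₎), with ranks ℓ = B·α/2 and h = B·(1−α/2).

Percentile endpoints at ranks 1 and 19: θ*₍1₎ = 2.36, θ*₍19₎ = 4.61.
Basic interval reflects these around m̂:
  lower = 2 × 3.57 − 4.61 = 2.53
  upper = 2 × 3.57 − 2.36 = 4.78

(2.53, 4.78)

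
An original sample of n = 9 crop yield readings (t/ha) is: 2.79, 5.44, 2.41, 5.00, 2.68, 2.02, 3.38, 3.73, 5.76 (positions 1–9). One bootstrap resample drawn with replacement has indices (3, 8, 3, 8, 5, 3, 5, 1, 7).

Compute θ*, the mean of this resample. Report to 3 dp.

Resample values: 2.41, 3.73, 2.41, 3.73, 2.68, 2.41, 2.68, 2.79, 3.38.
Mean = (2.41 + 3.73 + 2.41 + 3.73 + 2.68 + 2.41 + 2.68 + 2.79 + 3.38) / 9 = 26.220 / 9 = 2.913

θ* = 2.913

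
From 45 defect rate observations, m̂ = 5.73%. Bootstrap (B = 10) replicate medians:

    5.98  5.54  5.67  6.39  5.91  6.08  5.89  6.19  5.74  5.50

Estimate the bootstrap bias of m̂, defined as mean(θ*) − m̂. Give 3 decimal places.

bias = +0.159

mean(θ*) = (5.98 + 5.54 + 5.67 + 6.39 + 5.91 + 6.08 + 5.89 + 6.19 + 5.74 + 5.50) / 10 = 5.8890
bias = 5.8890 − 5.73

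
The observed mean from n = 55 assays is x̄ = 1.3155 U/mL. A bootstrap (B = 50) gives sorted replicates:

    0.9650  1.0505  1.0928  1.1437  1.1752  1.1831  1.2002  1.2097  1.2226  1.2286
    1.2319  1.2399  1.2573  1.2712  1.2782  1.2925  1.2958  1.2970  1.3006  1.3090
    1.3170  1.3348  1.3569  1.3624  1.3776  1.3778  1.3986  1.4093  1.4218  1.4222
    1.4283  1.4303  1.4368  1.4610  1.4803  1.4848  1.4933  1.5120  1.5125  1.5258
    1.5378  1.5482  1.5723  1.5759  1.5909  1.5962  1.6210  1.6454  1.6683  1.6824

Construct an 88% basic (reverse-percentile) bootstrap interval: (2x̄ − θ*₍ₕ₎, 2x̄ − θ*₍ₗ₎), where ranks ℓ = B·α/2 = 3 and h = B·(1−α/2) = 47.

(1.0100, 1.5382)

Percentile endpoints at ranks 3 and 47: θ*₍3₎ = 1.0928, θ*₍47₎ = 1.6210.
Basic interval reflects these around x̄:
  lower = 2 × 1.3155 − 1.6210 = 1.0100
  upper = 2 × 1.3155 − 1.0928 = 1.5382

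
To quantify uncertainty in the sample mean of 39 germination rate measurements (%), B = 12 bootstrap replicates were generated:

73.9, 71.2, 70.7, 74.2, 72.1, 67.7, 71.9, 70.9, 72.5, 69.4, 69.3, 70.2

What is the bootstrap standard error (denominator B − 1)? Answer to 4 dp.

SE* = 1.8999

Bootstrap SE is the standard deviation of the 12 replicate means.
Mean of replicates: (73.9 + 71.2 + 70.7 + 74.2 + 72.1 + 67.7 + 71.9 + 70.9 + 72.5 + 69.4 + 69.3 + 70.2) / 12 = 854.00000 / 12 = 71.16667
Sum of squared deviations: (+2.73333)² + (+0.03333)² + (−0.46667)² + (+3.03333)² + (+0.93333)² + (−3.46667)² + (+0.73333)² + (−0.26667)² + (+1.33333)² + (−1.76667)² + (−1.86667)² + (−0.96667)² = 39.70667
Variance = 39.70667 / 11 = 3.60970
SE* = √3.60970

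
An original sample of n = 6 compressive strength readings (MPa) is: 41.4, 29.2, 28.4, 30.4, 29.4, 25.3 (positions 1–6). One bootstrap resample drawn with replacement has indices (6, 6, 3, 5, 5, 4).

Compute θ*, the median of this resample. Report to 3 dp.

Resample values: 25.3, 25.3, 28.4, 29.4, 29.4, 30.4.
Sorted: 25.3, 25.3, 28.4, 29.4, 29.4, 30.4
Median = average of the two middle values = 28.900

θ* = 28.900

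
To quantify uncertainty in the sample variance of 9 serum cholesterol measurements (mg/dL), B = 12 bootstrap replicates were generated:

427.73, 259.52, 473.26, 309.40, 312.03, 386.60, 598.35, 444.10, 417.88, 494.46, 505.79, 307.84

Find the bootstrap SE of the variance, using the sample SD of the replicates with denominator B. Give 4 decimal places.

SE* = 96.0247

Bootstrap SE is the standard deviation of the 12 replicate variances.
Mean of replicates: (427.73 + 259.52 + 473.26 + 309.40 + 312.03 + 386.60 + 598.35 + 444.10 + 417.88 + 494.46 + 505.79 + 307.84) / 12 = 4936.96000 / 12 = 411.41333
Sum of squared deviations: (+16.31667)² + (−151.89333)² + (+61.84667)² + (−102.01333)² + (−99.38333)² + (−24.81333)² + (+186.93667)² + (+32.68667)² + (+6.46667)² + (+83.04667)² + (+94.37667)² + (−103.57333)² = 110648.98987
Variance = 110648.98987 / 12 = 9220.74916
SE* = √9220.74916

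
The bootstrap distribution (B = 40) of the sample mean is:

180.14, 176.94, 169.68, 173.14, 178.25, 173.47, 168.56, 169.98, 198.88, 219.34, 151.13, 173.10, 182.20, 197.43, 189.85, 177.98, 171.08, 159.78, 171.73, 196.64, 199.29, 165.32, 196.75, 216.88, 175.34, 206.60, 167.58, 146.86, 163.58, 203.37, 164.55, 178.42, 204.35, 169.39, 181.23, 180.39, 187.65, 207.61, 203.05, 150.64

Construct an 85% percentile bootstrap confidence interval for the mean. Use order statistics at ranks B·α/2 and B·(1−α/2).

Sorted replicates: 146.86, 150.64, 151.13, 159.78, 163.58, 164.55, 165.32, 167.58, 168.56, 169.39, 169.68, 169.98, 171.08, 171.73, 173.10, 173.14, 173.47, 175.34, 176.94, 177.98, 178.25, 178.42, 180.14, 180.39, 181.23, 182.20, 187.65, 189.85, 196.64, 196.75, 197.43, 198.88, 199.29, 203.05, 203.37, 204.35, 206.60, 207.61, 216.88, 219.34
α = 0.15; lower rank = 40 × 0.075 = 3; upper rank = 40 × 0.925 = 37.
The 3rd smallest replicate is 151.13; the 37th is 206.60.

(151.13, 206.60)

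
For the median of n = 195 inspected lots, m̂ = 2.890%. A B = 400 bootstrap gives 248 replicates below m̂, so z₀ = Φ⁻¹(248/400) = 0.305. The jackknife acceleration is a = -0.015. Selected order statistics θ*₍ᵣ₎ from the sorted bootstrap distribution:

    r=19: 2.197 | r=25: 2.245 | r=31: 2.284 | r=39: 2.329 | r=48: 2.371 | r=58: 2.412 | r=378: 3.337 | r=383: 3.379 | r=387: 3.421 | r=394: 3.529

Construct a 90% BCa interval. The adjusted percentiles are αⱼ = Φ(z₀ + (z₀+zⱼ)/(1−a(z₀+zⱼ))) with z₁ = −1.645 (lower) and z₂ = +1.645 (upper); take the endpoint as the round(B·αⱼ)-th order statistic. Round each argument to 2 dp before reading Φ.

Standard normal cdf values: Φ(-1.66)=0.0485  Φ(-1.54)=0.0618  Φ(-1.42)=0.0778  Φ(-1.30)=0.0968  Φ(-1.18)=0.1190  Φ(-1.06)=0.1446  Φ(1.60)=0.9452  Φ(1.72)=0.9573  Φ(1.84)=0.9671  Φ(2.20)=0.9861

(2.412, 3.529)

Lower: z₀ + z₁ = 0.305 + (-1.645) = -1.340; 1 − a(z₀+z₁) = 1 − (-0.015)(-1.340) = 0.9799; argument = 0.305 + (-1.340)/0.9799 = -1.0625 → -1.06.
α₁ = Φ(-1.06) = 0.1446; rank = round(400 × 0.1446) = 58; θ*₍58₎ = 2.412.
Upper: z₀ + z₂ = 1.950; 1 − a(z₀+z₂) = 1.0292; argument = 2.1996 → 2.20; α₂ = 0.9861; rank = 394; θ*₍394₎ = 3.529.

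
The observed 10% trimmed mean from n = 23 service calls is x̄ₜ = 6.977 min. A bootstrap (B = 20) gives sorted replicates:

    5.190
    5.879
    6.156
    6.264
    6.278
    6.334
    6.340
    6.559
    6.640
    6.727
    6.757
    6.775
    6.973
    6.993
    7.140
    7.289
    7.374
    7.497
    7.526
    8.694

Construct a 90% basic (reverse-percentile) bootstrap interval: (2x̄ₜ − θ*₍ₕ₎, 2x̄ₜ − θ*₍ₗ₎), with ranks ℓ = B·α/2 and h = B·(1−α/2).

(6.428, 8.764)

Percentile endpoints at ranks 1 and 19: θ*₍1₎ = 5.190, θ*₍19₎ = 7.526.
Basic interval reflects these around x̄ₜ:
  lower = 2 × 6.977 − 7.526 = 6.428
  upper = 2 × 6.977 − 5.190 = 8.764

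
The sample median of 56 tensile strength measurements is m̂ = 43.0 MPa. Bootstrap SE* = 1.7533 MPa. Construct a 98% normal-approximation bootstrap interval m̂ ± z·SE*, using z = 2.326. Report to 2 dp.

Margin = 2.326 × 1.7533 = 4.078
Interval: 43.0 ± 4.078

(38.92, 47.08)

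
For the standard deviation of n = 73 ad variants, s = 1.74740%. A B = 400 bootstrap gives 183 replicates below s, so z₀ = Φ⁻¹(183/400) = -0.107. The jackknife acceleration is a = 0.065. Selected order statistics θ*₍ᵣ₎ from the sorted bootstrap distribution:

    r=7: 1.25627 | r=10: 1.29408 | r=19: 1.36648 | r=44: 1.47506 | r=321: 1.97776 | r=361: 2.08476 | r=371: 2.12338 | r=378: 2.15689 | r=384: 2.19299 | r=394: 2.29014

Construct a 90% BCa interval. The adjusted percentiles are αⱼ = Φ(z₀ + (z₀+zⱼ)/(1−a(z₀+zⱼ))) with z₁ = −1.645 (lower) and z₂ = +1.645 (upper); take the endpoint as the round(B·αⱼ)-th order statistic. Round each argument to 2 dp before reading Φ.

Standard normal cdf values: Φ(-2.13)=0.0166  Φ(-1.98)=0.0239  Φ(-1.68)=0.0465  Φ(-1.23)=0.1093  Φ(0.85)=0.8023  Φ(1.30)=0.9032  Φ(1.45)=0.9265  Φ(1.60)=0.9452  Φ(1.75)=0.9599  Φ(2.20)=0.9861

Lower: z₀ + z₁ = -0.107 + (-1.645) = -1.752; 1 − a(z₀+z₁) = 1 − (0.065)(-1.752) = 1.1139; argument = -0.107 + (-1.752)/1.1139 = -1.6799 → -1.68.
α₁ = Φ(-1.68) = 0.0465; rank = round(400 × 0.0465) = 19; θ*₍19₎ = 1.36648.
Upper: z₀ + z₂ = 1.538; 1 − a(z₀+z₂) = 0.9000; argument = 1.6018 → 1.60; α₂ = 0.9452; rank = 378; θ*₍378₎ = 2.15689.

(1.36648, 2.15689)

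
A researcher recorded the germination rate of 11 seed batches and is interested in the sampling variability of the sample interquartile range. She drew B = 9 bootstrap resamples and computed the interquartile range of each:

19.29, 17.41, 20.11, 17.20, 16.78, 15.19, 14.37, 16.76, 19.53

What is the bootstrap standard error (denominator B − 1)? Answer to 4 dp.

SE* = 1.9478

Bootstrap SE is the standard deviation of the 9 replicate interquartile ranges.
Mean of replicates: (19.29 + 17.41 + 20.11 + 17.20 + 16.78 + 15.19 + 14.37 + 16.76 + 19.53) / 9 = 156.64000 / 9 = 17.40444
Sum of squared deviations: (+1.88556)² + (+0.00556)² + (+2.70556)² + (−0.20444)² + (−0.62444)² + (−2.21444)² + (−3.03444)² + (−0.64444)² + (+2.12556)² = 30.35202
Variance = 30.35202 / 8 = 3.79400
SE* = √3.79400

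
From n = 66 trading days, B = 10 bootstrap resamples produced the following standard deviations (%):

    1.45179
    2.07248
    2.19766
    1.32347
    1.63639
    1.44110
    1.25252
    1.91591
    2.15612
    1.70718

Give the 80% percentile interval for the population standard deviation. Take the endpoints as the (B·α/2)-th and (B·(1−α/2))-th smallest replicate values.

(1.25252, 2.15612)

Sorted replicates: 1.25252, 1.32347, 1.44110, 1.45179, 1.63639, 1.70718, 1.91591, 2.07248, 2.15612, 2.19766
α = 0.20; lower rank = 10 × 0.100 = 1; upper rank = 10 × 0.900 = 9.
The 1st smallest replicate is 1.25252; the 9th is 2.15612.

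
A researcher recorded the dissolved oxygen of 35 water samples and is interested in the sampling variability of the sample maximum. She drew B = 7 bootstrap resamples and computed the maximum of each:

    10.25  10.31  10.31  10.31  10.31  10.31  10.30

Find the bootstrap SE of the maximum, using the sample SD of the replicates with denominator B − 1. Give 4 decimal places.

Bootstrap SE is the standard deviation of the 7 replicate maximums.
Mean of replicates: (10.25 + 10.31 + 10.31 + 10.31 + 10.31 + 10.31 + 10.30) / 7 = 72.10000 / 7 = 10.30000
Sum of squared deviations: (−0.05000)² + (+0.01000)² + (+0.01000)² + (+0.01000)² + (+0.01000)² + (+0.01000)² + (+0.00000)² = 0.00300
Variance = 0.00300 / 6 = 0.00050
SE* = √0.00050

SE* = 0.0224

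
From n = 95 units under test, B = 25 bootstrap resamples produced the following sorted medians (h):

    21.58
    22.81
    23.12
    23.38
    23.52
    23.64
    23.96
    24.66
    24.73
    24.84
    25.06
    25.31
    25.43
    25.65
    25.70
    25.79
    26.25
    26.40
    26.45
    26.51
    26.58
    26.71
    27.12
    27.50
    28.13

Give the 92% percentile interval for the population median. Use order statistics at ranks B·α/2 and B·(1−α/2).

α = 0.08; lower rank = 25 × 0.040 = 1; upper rank = 25 × 0.960 = 24.
The 1st smallest replicate is 21.58; the 24th is 27.50.

(21.58, 27.50)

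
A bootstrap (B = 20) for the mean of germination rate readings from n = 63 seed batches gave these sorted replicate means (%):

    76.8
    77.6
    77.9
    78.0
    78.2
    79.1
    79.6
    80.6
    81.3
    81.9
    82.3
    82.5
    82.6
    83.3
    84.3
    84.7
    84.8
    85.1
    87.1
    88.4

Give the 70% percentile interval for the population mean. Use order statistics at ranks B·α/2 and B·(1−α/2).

α = 0.30; lower rank = 20 × 0.150 = 3; upper rank = 20 × 0.850 = 17.
The 3rd smallest replicate is 77.9; the 17th is 84.8.

(77.9, 84.8)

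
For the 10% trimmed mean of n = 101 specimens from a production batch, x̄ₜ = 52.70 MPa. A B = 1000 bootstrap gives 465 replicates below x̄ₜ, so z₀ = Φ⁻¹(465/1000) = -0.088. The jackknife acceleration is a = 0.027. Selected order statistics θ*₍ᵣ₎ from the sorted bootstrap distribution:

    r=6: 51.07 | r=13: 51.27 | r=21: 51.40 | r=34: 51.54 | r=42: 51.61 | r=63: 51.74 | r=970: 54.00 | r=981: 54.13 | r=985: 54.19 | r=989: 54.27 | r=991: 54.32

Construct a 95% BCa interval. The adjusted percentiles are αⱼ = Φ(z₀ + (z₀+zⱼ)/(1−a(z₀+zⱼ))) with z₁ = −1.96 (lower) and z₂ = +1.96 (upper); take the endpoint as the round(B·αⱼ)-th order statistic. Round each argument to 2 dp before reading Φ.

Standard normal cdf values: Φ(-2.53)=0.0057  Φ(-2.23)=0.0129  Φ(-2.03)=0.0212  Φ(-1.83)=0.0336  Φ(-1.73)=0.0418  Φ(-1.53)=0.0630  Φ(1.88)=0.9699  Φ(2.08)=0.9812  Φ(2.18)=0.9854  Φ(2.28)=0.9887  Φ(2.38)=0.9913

(51.40, 54.00)

Lower: z₀ + z₁ = -0.088 + (-1.960) = -2.048; 1 − a(z₀+z₁) = 1 − (0.027)(-2.048) = 1.0553; argument = -0.088 + (-2.048)/1.0553 = -2.0287 → -2.03.
α₁ = Φ(-2.03) = 0.0212; rank = round(1000 × 0.0212) = 21; θ*₍21₎ = 51.40.
Upper: z₀ + z₂ = 1.872; 1 − a(z₀+z₂) = 0.9495; argument = 1.8837 → 1.88; α₂ = 0.9699; rank = 970; θ*₍970₎ = 54.00.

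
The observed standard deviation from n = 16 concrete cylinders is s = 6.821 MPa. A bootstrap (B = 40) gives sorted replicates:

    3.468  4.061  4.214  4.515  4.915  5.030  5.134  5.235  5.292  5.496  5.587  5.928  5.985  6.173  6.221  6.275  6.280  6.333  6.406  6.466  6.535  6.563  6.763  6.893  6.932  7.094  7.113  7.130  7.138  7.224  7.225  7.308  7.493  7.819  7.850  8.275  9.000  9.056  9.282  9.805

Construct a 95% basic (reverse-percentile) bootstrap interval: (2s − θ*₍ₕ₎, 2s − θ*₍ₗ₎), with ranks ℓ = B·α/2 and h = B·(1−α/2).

(4.360, 10.174)

Percentile endpoints at ranks 1 and 39: θ*₍1₎ = 3.468, θ*₍39₎ = 9.282.
Basic interval reflects these around s:
  lower = 2 × 6.821 − 9.282 = 4.360
  upper = 2 × 6.821 − 3.468 = 10.174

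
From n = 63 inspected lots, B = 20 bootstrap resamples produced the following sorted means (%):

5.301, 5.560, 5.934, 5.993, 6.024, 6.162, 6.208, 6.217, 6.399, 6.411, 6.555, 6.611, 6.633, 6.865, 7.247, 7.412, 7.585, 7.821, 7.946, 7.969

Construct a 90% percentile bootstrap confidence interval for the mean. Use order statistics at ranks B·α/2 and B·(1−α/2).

(5.301, 7.946)

α = 0.10; lower rank = 20 × 0.050 = 1; upper rank = 20 × 0.950 = 19.
The 1st smallest replicate is 5.301; the 19th is 7.946.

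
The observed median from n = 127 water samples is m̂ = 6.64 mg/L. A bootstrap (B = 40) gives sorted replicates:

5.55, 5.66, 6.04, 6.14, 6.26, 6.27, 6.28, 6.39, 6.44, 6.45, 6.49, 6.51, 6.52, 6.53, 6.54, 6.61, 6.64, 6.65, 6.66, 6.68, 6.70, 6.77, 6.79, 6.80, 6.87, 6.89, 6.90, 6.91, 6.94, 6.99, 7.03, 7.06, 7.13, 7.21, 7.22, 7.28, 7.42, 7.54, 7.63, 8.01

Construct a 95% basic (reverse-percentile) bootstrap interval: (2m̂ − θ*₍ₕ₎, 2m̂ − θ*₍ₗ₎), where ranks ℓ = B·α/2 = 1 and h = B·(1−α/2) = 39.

(5.65, 7.73)

Percentile endpoints at ranks 1 and 39: θ*₍1₎ = 5.55, θ*₍39₎ = 7.63.
Basic interval reflects these around m̂:
  lower = 2 × 6.64 − 7.63 = 5.65
  upper = 2 × 6.64 − 5.55 = 7.73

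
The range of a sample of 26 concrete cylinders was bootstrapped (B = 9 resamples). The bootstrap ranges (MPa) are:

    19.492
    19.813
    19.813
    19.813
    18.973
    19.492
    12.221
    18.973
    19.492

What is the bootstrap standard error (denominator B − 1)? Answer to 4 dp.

SE* = 2.4423

Bootstrap SE is the standard deviation of the 9 replicate ranges.
Mean of replicates: (19.492 + 19.813 + 19.813 + 19.813 + 18.973 + 19.492 + 12.221 + 18.973 + 19.492) / 9 = 168.08200 / 9 = 18.67578
Sum of squared deviations: (+0.81622)² + (+1.13722)² + (+1.13722)² + (+1.13722)² + (+0.29722)² + (+0.81622)² + (−6.45478)² + (+0.29722)² + (+0.81622)² = 47.71932
Variance = 47.71932 / 8 = 5.96491
SE* = √5.96491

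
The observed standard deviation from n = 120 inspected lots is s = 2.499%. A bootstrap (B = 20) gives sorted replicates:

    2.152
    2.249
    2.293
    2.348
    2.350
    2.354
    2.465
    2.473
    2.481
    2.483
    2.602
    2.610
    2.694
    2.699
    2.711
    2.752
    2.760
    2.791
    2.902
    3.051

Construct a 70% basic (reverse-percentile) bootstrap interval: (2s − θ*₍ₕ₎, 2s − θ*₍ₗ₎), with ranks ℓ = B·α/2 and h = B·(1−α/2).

Percentile endpoints at ranks 3 and 17: θ*₍3₎ = 2.293, θ*₍17₎ = 2.760.
Basic interval reflects these around s:
  lower = 2 × 2.499 − 2.760 = 2.238
  upper = 2 × 2.499 − 2.293 = 2.705

(2.238, 2.705)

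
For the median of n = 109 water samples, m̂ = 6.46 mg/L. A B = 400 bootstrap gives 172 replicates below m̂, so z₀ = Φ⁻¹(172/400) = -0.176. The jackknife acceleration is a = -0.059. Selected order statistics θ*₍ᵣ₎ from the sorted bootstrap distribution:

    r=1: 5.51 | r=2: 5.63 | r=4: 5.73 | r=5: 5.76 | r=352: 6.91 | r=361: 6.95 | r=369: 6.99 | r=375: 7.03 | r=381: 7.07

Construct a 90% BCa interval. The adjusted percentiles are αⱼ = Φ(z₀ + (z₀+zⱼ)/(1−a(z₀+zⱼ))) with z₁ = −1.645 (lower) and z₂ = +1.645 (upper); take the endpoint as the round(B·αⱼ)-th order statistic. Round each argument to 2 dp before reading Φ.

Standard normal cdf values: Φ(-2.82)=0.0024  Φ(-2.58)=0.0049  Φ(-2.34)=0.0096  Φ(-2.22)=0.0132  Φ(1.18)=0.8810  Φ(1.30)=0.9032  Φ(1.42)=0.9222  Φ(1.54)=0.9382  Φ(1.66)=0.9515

(5.76, 6.91)

Lower: z₀ + z₁ = -0.176 + (-1.645) = -1.821; 1 − a(z₀+z₁) = 1 − (-0.059)(-1.821) = 0.8926; argument = -0.176 + (-1.821)/0.8926 = -2.2162 → -2.22.
α₁ = Φ(-2.22) = 0.0132; rank = round(400 × 0.0132) = 5; θ*₍5₎ = 5.76.
Upper: z₀ + z₂ = 1.469; 1 − a(z₀+z₂) = 1.0867; argument = 1.1758 → 1.18; α₂ = 0.8810; rank = 352; θ*₍352₎ = 6.91.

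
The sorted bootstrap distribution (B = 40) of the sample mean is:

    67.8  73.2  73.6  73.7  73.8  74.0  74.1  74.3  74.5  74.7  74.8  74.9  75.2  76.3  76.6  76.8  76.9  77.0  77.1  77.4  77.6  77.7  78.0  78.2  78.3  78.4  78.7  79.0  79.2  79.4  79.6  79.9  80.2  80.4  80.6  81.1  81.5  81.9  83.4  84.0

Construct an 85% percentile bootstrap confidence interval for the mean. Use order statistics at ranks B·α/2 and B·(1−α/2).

α = 0.15; lower rank = 40 × 0.075 = 3; upper rank = 40 × 0.925 = 37.
The 3rd smallest replicate is 73.6; the 37th is 81.5.

(73.6, 81.5)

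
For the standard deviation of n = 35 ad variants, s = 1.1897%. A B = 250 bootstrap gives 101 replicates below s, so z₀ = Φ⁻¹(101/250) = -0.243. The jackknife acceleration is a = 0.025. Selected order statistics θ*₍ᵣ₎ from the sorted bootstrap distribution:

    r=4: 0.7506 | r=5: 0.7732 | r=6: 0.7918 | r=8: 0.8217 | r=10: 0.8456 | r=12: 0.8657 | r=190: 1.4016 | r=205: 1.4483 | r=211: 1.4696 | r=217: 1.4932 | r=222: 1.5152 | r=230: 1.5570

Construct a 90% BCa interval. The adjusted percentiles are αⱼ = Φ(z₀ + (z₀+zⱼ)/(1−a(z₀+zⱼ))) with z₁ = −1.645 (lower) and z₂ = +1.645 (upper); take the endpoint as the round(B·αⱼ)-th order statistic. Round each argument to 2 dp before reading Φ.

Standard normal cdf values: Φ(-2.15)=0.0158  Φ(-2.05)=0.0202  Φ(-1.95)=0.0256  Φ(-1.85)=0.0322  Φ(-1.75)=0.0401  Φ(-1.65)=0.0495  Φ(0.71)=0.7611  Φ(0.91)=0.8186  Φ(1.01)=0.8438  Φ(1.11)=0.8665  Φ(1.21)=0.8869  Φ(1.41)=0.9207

Lower: z₀ + z₁ = -0.243 + (-1.645) = -1.888; 1 − a(z₀+z₁) = 1 − (0.025)(-1.888) = 1.0472; argument = -0.243 + (-1.888)/1.0472 = -2.0459 → -2.05.
α₁ = Φ(-2.05) = 0.0202; rank = round(250 × 0.0202) = 5; θ*₍5₎ = 0.7732.
Upper: z₀ + z₂ = 1.402; 1 − a(z₀+z₂) = 0.9649; argument = 1.2099 → 1.21; α₂ = 0.8869; rank = 222; θ*₍222₎ = 1.5152.

(0.7732, 1.5152)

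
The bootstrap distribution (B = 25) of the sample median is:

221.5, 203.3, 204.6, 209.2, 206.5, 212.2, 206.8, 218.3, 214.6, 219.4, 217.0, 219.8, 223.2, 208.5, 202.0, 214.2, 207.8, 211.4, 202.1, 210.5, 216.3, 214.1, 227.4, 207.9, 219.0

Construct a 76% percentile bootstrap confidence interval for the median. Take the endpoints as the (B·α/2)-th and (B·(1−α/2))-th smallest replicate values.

(203.3, 219.8)

Sorted replicates: 202.0, 202.1, 203.3, 204.6, 206.5, 206.8, 207.8, 207.9, 208.5, 209.2, 210.5, 211.4, 212.2, 214.1, 214.2, 214.6, 216.3, 217.0, 218.3, 219.0, 219.4, 219.8, 221.5, 223.2, 227.4
α = 0.24; lower rank = 25 × 0.120 = 3; upper rank = 25 × 0.880 = 22.
The 3rd smallest replicate is 203.3; the 22nd is 219.8.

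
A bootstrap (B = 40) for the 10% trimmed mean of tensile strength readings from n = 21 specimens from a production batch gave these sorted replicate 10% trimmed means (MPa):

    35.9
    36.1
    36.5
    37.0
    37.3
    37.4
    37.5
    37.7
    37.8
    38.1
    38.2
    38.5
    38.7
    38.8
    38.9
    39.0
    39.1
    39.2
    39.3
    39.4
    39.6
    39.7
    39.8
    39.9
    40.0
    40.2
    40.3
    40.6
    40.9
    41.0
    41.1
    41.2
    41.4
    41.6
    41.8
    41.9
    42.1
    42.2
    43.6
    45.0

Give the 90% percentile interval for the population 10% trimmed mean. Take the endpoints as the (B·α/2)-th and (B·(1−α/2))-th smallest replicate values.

α = 0.10; lower rank = 40 × 0.050 = 2; upper rank = 40 × 0.950 = 38.
The 2nd smallest replicate is 36.1; the 38th is 42.2.

(36.1, 42.2)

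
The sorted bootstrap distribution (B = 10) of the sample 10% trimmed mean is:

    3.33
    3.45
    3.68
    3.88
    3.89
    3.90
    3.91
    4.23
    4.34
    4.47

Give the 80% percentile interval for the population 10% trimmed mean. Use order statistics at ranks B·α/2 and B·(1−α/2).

(3.33, 4.34)

α = 0.20; lower rank = 10 × 0.100 = 1; upper rank = 10 × 0.900 = 9.
The 1st smallest replicate is 3.33; the 9th is 4.34.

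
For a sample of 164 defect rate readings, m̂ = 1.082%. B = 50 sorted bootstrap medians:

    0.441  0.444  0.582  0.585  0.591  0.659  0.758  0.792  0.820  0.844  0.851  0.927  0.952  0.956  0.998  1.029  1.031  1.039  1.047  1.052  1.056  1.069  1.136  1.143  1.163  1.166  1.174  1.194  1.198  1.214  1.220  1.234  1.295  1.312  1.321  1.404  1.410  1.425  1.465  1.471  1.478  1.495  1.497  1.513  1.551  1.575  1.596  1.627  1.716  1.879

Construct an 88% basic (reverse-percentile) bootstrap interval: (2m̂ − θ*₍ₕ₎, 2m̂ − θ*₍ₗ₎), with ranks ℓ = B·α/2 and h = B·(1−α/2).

(0.568, 1.582)

Percentile endpoints at ranks 3 and 47: θ*₍3₎ = 0.582, θ*₍47₎ = 1.596.
Basic interval reflects these around m̂:
  lower = 2 × 1.082 − 1.596 = 0.568
  upper = 2 × 1.082 − 0.582 = 1.582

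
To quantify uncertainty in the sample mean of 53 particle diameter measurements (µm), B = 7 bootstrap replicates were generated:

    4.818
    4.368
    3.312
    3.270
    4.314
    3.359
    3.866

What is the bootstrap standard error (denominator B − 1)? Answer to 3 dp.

Bootstrap SE is the standard deviation of the 7 replicate means.
Mean of replicates: (4.818 + 4.368 + 3.312 + 3.270 + 4.314 + 3.359 + 3.866) / 7 = 27.3070 / 7 = 3.9010
Sum of squared deviations: (+0.9170)² + (+0.4670)² + (−0.5890)² + (−0.6310)² + (+0.4130)² + (−0.5420)² + (−0.0350)² = 2.2696
Variance = 2.2696 / 6 = 0.3783
SE* = √0.3783

SE* = 0.615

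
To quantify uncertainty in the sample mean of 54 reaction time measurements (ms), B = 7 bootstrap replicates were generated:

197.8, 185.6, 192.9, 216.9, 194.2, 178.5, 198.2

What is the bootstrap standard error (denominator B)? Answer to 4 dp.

SE* = 11.1049

Bootstrap SE is the standard deviation of the 7 replicate means.
Mean of replicates: (197.8 + 185.6 + 192.9 + 216.9 + 194.2 + 178.5 + 198.2) / 7 = 1364.10000 / 7 = 194.87143
Sum of squared deviations: (+2.92857)² + (−9.27143)² + (−1.97143)² + (+22.02857)² + (−0.67143)² + (−16.37143)² + (+3.32857)² = 863.23429
Variance = 863.23429 / 7 = 123.31918
SE* = √123.31918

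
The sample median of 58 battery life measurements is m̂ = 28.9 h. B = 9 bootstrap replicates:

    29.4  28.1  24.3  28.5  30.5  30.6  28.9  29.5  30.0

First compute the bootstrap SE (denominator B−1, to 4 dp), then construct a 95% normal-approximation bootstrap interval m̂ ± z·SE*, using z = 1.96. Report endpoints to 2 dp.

Mean of replicates = 28.8667; sum of squared deviations = 29.2200; SE* = √(29.2200/8) = 1.9112
Margin = 1.96 × 1.9112 = 3.746
Interval: 28.9 ± 3.746

(25.15, 32.65)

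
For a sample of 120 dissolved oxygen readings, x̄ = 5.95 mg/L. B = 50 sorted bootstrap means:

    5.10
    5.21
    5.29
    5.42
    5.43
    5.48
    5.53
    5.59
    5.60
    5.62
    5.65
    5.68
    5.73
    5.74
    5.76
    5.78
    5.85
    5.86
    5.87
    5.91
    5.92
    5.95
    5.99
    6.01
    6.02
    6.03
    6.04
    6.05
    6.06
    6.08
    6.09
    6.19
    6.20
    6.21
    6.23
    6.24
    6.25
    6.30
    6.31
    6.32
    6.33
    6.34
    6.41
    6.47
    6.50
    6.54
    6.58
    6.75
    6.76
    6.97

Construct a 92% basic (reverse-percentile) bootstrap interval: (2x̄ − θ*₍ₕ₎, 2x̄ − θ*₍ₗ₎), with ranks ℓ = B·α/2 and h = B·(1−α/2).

Percentile endpoints at ranks 2 and 48: θ*₍2₎ = 5.21, θ*₍48₎ = 6.75.
Basic interval reflects these around x̄:
  lower = 2 × 5.95 − 6.75 = 5.15
  upper = 2 × 5.95 − 5.21 = 6.69

(5.15, 6.69)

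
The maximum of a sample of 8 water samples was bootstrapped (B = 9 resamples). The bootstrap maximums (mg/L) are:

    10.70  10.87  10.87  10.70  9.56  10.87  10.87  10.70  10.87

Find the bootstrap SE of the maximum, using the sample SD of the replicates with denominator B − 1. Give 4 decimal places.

Bootstrap SE is the standard deviation of the 9 replicate maximums.
Mean of replicates: (10.70 + 10.87 + 10.87 + 10.70 + 9.56 + 10.87 + 10.87 + 10.70 + 10.87) / 9 = 96.01000 / 9 = 10.66778
Sum of squared deviations: (+0.03222)² + (+0.20222)² + (+0.20222)² + (+0.03222)² + (−1.10778)² + (+0.20222)² + (+0.20222)² + (+0.03222)² + (+0.20222)² = 1.43476
Variance = 1.43476 / 8 = 0.17934
SE* = √0.17934

SE* = 0.4235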